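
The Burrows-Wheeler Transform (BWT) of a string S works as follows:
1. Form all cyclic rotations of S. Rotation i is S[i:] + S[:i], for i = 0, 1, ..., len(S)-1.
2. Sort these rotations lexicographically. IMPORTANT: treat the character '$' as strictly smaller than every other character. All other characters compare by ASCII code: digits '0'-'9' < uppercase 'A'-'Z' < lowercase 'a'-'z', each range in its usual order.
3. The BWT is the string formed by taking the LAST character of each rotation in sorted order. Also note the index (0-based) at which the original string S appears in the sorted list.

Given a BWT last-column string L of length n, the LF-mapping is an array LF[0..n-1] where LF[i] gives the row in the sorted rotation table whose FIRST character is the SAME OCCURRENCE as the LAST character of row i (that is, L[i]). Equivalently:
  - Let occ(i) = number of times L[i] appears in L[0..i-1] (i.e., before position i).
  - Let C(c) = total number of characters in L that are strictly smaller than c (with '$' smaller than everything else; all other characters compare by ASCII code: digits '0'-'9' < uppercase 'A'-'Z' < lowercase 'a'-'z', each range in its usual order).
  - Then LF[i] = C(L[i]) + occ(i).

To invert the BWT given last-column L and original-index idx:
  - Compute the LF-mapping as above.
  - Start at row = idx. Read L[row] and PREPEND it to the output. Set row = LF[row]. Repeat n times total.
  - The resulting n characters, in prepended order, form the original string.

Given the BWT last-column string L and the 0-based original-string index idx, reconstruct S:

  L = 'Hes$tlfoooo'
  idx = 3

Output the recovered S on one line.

Answer: footlooseH$

Derivation:
LF mapping: 1 2 9 0 10 4 3 5 6 7 8
Walk LF starting at row 3, prepending L[row]:
  step 1: row=3, L[3]='$', prepend. Next row=LF[3]=0
  step 2: row=0, L[0]='H', prepend. Next row=LF[0]=1
  step 3: row=1, L[1]='e', prepend. Next row=LF[1]=2
  step 4: row=2, L[2]='s', prepend. Next row=LF[2]=9
  step 5: row=9, L[9]='o', prepend. Next row=LF[9]=7
  step 6: row=7, L[7]='o', prepend. Next row=LF[7]=5
  step 7: row=5, L[5]='l', prepend. Next row=LF[5]=4
  step 8: row=4, L[4]='t', prepend. Next row=LF[4]=10
  step 9: row=10, L[10]='o', prepend. Next row=LF[10]=8
  step 10: row=8, L[8]='o', prepend. Next row=LF[8]=6
  step 11: row=6, L[6]='f', prepend. Next row=LF[6]=3
Reversed output: footlooseH$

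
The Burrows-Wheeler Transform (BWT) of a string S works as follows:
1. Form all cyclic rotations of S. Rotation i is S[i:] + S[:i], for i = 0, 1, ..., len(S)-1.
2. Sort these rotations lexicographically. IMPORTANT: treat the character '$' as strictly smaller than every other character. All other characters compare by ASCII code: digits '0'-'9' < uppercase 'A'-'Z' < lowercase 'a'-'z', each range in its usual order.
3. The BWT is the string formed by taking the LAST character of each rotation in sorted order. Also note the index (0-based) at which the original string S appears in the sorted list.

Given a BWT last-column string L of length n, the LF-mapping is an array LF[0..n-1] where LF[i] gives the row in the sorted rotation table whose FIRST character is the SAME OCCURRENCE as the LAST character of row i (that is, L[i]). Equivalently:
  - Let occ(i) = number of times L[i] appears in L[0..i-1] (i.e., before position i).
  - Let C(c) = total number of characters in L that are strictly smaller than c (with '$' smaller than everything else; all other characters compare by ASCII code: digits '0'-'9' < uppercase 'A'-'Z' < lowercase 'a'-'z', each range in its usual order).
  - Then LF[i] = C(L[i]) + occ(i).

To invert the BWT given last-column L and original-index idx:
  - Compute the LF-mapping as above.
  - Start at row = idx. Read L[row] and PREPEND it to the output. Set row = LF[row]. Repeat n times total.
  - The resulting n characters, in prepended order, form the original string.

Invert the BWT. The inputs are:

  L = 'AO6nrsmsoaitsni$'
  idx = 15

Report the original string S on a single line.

LF mapping: 2 3 1 8 11 12 7 13 10 4 5 15 14 9 6 0
Walk LF starting at row 15, prepending L[row]:
  step 1: row=15, L[15]='$', prepend. Next row=LF[15]=0
  step 2: row=0, L[0]='A', prepend. Next row=LF[0]=2
  step 3: row=2, L[2]='6', prepend. Next row=LF[2]=1
  step 4: row=1, L[1]='O', prepend. Next row=LF[1]=3
  step 5: row=3, L[3]='n', prepend. Next row=LF[3]=8
  step 6: row=8, L[8]='o', prepend. Next row=LF[8]=10
  step 7: row=10, L[10]='i', prepend. Next row=LF[10]=5
  step 8: row=5, L[5]='s', prepend. Next row=LF[5]=12
  step 9: row=12, L[12]='s', prepend. Next row=LF[12]=14
  step 10: row=14, L[14]='i', prepend. Next row=LF[14]=6
  step 11: row=6, L[6]='m', prepend. Next row=LF[6]=7
  step 12: row=7, L[7]='s', prepend. Next row=LF[7]=13
  step 13: row=13, L[13]='n', prepend. Next row=LF[13]=9
  step 14: row=9, L[9]='a', prepend. Next row=LF[9]=4
  step 15: row=4, L[4]='r', prepend. Next row=LF[4]=11
  step 16: row=11, L[11]='t', prepend. Next row=LF[11]=15
Reversed output: transmissionO6A$

Answer: transmissionO6A$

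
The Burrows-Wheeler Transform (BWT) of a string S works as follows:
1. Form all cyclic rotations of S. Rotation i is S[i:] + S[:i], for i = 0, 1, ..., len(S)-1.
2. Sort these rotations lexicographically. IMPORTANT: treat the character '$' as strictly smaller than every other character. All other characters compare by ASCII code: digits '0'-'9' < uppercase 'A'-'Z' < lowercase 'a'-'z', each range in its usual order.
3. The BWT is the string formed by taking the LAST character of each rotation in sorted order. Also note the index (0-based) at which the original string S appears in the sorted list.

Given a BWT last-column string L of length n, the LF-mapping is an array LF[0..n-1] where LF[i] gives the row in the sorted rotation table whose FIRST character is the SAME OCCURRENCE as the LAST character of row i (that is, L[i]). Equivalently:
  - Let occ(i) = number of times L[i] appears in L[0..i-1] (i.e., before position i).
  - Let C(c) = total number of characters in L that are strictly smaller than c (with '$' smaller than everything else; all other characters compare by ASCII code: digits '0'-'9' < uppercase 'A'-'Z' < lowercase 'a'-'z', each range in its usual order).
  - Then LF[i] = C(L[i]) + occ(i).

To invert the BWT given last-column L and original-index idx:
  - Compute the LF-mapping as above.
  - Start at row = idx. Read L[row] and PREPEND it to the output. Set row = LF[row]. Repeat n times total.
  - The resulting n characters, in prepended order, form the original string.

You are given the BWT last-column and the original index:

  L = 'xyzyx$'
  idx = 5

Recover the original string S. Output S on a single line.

LF mapping: 1 3 5 4 2 0
Walk LF starting at row 5, prepending L[row]:
  step 1: row=5, L[5]='$', prepend. Next row=LF[5]=0
  step 2: row=0, L[0]='x', prepend. Next row=LF[0]=1
  step 3: row=1, L[1]='y', prepend. Next row=LF[1]=3
  step 4: row=3, L[3]='y', prepend. Next row=LF[3]=4
  step 5: row=4, L[4]='x', prepend. Next row=LF[4]=2
  step 6: row=2, L[2]='z', prepend. Next row=LF[2]=5
Reversed output: zxyyx$

Answer: zxyyx$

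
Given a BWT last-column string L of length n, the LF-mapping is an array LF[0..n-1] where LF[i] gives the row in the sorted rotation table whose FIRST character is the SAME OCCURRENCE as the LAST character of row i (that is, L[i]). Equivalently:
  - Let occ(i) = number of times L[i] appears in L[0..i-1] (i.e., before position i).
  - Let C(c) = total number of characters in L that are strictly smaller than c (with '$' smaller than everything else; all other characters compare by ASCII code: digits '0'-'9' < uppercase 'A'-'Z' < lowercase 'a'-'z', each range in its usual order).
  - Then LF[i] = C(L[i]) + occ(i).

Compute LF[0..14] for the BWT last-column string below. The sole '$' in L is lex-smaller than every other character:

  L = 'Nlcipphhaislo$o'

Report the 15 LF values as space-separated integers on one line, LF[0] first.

Char counts: '$':1, 'N':1, 'a':1, 'c':1, 'h':2, 'i':2, 'l':2, 'o':2, 'p':2, 's':1
C (first-col start): C('$')=0, C('N')=1, C('a')=2, C('c')=3, C('h')=4, C('i')=6, C('l')=8, C('o')=10, C('p')=12, C('s')=14
L[0]='N': occ=0, LF[0]=C('N')+0=1+0=1
L[1]='l': occ=0, LF[1]=C('l')+0=8+0=8
L[2]='c': occ=0, LF[2]=C('c')+0=3+0=3
L[3]='i': occ=0, LF[3]=C('i')+0=6+0=6
L[4]='p': occ=0, LF[4]=C('p')+0=12+0=12
L[5]='p': occ=1, LF[5]=C('p')+1=12+1=13
L[6]='h': occ=0, LF[6]=C('h')+0=4+0=4
L[7]='h': occ=1, LF[7]=C('h')+1=4+1=5
L[8]='a': occ=0, LF[8]=C('a')+0=2+0=2
L[9]='i': occ=1, LF[9]=C('i')+1=6+1=7
L[10]='s': occ=0, LF[10]=C('s')+0=14+0=14
L[11]='l': occ=1, LF[11]=C('l')+1=8+1=9
L[12]='o': occ=0, LF[12]=C('o')+0=10+0=10
L[13]='$': occ=0, LF[13]=C('$')+0=0+0=0
L[14]='o': occ=1, LF[14]=C('o')+1=10+1=11

Answer: 1 8 3 6 12 13 4 5 2 7 14 9 10 0 11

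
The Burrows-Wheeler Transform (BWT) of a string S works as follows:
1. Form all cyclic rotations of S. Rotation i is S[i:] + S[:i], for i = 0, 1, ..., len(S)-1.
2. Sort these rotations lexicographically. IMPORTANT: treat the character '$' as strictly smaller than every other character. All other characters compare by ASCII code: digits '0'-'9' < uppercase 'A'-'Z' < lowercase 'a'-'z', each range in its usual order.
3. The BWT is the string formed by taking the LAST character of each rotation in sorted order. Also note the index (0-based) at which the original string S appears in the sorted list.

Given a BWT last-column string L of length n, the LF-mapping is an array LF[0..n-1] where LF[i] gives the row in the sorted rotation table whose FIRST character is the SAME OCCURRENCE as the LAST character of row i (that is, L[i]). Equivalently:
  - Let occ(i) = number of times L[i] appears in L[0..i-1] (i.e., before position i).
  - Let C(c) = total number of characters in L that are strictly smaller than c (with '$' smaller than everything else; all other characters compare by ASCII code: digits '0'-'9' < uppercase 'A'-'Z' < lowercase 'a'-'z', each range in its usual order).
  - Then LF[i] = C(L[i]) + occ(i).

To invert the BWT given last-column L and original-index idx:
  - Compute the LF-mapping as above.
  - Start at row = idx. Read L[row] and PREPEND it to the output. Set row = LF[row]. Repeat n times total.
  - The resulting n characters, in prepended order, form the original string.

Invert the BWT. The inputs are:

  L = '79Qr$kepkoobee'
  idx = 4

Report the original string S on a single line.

Answer: bookkeeperQ97$

Derivation:
LF mapping: 1 2 3 13 0 8 5 12 9 10 11 4 6 7
Walk LF starting at row 4, prepending L[row]:
  step 1: row=4, L[4]='$', prepend. Next row=LF[4]=0
  step 2: row=0, L[0]='7', prepend. Next row=LF[0]=1
  step 3: row=1, L[1]='9', prepend. Next row=LF[1]=2
  step 4: row=2, L[2]='Q', prepend. Next row=LF[2]=3
  step 5: row=3, L[3]='r', prepend. Next row=LF[3]=13
  step 6: row=13, L[13]='e', prepend. Next row=LF[13]=7
  step 7: row=7, L[7]='p', prepend. Next row=LF[7]=12
  step 8: row=12, L[12]='e', prepend. Next row=LF[12]=6
  step 9: row=6, L[6]='e', prepend. Next row=LF[6]=5
  step 10: row=5, L[5]='k', prepend. Next row=LF[5]=8
  step 11: row=8, L[8]='k', prepend. Next row=LF[8]=9
  step 12: row=9, L[9]='o', prepend. Next row=LF[9]=10
  step 13: row=10, L[10]='o', prepend. Next row=LF[10]=11
  step 14: row=11, L[11]='b', prepend. Next row=LF[11]=4
Reversed output: bookkeeperQ97$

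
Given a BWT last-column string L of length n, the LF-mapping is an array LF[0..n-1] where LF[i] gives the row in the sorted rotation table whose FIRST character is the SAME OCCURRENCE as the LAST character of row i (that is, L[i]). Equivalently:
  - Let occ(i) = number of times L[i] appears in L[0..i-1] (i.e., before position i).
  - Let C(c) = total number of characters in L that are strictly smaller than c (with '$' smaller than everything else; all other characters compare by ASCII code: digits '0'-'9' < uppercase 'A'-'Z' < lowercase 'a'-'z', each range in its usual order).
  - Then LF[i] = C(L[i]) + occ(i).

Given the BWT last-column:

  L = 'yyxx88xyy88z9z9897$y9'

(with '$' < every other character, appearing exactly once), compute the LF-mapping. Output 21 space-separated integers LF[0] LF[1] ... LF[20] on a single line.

Answer: 14 15 11 12 2 3 13 16 17 4 5 19 7 20 8 6 9 1 0 18 10

Derivation:
Char counts: '$':1, '7':1, '8':5, '9':4, 'x':3, 'y':5, 'z':2
C (first-col start): C('$')=0, C('7')=1, C('8')=2, C('9')=7, C('x')=11, C('y')=14, C('z')=19
L[0]='y': occ=0, LF[0]=C('y')+0=14+0=14
L[1]='y': occ=1, LF[1]=C('y')+1=14+1=15
L[2]='x': occ=0, LF[2]=C('x')+0=11+0=11
L[3]='x': occ=1, LF[3]=C('x')+1=11+1=12
L[4]='8': occ=0, LF[4]=C('8')+0=2+0=2
L[5]='8': occ=1, LF[5]=C('8')+1=2+1=3
L[6]='x': occ=2, LF[6]=C('x')+2=11+2=13
L[7]='y': occ=2, LF[7]=C('y')+2=14+2=16
L[8]='y': occ=3, LF[8]=C('y')+3=14+3=17
L[9]='8': occ=2, LF[9]=C('8')+2=2+2=4
L[10]='8': occ=3, LF[10]=C('8')+3=2+3=5
L[11]='z': occ=0, LF[11]=C('z')+0=19+0=19
L[12]='9': occ=0, LF[12]=C('9')+0=7+0=7
L[13]='z': occ=1, LF[13]=C('z')+1=19+1=20
L[14]='9': occ=1, LF[14]=C('9')+1=7+1=8
L[15]='8': occ=4, LF[15]=C('8')+4=2+4=6
L[16]='9': occ=2, LF[16]=C('9')+2=7+2=9
L[17]='7': occ=0, LF[17]=C('7')+0=1+0=1
L[18]='$': occ=0, LF[18]=C('$')+0=0+0=0
L[19]='y': occ=4, LF[19]=C('y')+4=14+4=18
L[20]='9': occ=3, LF[20]=C('9')+3=7+3=10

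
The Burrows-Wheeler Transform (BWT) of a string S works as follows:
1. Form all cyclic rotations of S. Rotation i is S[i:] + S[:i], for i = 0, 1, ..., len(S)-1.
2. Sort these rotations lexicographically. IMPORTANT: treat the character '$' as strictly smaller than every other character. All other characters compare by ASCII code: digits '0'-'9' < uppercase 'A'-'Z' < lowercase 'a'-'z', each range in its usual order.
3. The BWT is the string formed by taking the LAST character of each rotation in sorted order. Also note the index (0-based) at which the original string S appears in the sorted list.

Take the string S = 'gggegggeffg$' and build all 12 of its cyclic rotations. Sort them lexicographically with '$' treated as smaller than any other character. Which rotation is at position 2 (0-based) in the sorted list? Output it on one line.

Answer: egggeffg$ggg

Derivation:
All 12 rotations (rotation i = S[i:]+S[:i]):
  rot[0] = gggegggeffg$
  rot[1] = ggegggeffg$g
  rot[2] = gegggeffg$gg
  rot[3] = egggeffg$ggg
  rot[4] = gggeffg$ggge
  rot[5] = ggeffg$gggeg
  rot[6] = geffg$gggegg
  rot[7] = effg$gggeggg
  rot[8] = ffg$gggeggge
  rot[9] = fg$gggegggef
  rot[10] = g$gggegggeff
  rot[11] = $gggegggeffg
Sorted (with $ < everything):
  sorted[0] = $gggegggeffg
  sorted[1] = effg$gggeggg
  sorted[2] = egggeffg$ggg
  sorted[3] = ffg$gggeggge
  sorted[4] = fg$gggegggef
  sorted[5] = g$gggegggeff
  sorted[6] = geffg$gggegg
  sorted[7] = gegggeffg$gg
  sorted[8] = ggeffg$gggeg
  sorted[9] = ggegggeffg$g
  sorted[10] = gggeffg$ggge
  sorted[11] = gggegggeffg$
sorted[2] = egggeffg$ggg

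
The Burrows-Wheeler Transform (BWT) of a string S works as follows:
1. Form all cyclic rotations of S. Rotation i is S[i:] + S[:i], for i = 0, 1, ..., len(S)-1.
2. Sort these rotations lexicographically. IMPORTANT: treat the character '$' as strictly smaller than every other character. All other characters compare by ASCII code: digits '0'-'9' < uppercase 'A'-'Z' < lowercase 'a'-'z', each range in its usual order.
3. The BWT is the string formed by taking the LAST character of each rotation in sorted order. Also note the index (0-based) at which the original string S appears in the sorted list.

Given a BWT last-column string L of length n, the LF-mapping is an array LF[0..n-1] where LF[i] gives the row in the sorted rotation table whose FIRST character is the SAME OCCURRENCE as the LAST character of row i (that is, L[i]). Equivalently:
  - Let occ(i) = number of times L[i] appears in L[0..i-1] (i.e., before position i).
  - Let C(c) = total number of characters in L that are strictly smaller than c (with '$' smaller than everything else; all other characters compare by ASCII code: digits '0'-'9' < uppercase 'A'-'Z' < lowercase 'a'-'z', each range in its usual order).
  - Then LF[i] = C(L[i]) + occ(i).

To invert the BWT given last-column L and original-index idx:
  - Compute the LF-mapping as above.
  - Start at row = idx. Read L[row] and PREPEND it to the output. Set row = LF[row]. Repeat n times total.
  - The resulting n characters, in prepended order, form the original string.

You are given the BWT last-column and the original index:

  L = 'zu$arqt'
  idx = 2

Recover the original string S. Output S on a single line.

LF mapping: 6 5 0 1 3 2 4
Walk LF starting at row 2, prepending L[row]:
  step 1: row=2, L[2]='$', prepend. Next row=LF[2]=0
  step 2: row=0, L[0]='z', prepend. Next row=LF[0]=6
  step 3: row=6, L[6]='t', prepend. Next row=LF[6]=4
  step 4: row=4, L[4]='r', prepend. Next row=LF[4]=3
  step 5: row=3, L[3]='a', prepend. Next row=LF[3]=1
  step 6: row=1, L[1]='u', prepend. Next row=LF[1]=5
  step 7: row=5, L[5]='q', prepend. Next row=LF[5]=2
Reversed output: quartz$

Answer: quartz$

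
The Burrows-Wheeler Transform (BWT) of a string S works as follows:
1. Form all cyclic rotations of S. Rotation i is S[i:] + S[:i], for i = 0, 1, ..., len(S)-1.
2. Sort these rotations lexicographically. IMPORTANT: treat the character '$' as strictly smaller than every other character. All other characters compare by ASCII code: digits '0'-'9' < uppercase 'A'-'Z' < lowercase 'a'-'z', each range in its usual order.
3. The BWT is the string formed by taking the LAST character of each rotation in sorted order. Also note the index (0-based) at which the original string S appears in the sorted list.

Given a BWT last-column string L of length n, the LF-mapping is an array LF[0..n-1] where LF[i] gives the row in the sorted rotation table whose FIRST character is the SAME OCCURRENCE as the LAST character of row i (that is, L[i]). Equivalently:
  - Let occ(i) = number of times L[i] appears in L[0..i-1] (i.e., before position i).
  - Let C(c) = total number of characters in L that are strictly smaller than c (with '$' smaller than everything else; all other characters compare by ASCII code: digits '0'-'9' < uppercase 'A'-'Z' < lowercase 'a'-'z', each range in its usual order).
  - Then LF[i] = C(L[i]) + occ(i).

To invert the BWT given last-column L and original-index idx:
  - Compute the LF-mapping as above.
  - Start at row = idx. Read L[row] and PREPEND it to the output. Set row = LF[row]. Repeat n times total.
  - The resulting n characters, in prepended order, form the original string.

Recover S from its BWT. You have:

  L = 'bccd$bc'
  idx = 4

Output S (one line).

LF mapping: 1 3 4 6 0 2 5
Walk LF starting at row 4, prepending L[row]:
  step 1: row=4, L[4]='$', prepend. Next row=LF[4]=0
  step 2: row=0, L[0]='b', prepend. Next row=LF[0]=1
  step 3: row=1, L[1]='c', prepend. Next row=LF[1]=3
  step 4: row=3, L[3]='d', prepend. Next row=LF[3]=6
  step 5: row=6, L[6]='c', prepend. Next row=LF[6]=5
  step 6: row=5, L[5]='b', prepend. Next row=LF[5]=2
  step 7: row=2, L[2]='c', prepend. Next row=LF[2]=4
Reversed output: cbcdcb$

Answer: cbcdcb$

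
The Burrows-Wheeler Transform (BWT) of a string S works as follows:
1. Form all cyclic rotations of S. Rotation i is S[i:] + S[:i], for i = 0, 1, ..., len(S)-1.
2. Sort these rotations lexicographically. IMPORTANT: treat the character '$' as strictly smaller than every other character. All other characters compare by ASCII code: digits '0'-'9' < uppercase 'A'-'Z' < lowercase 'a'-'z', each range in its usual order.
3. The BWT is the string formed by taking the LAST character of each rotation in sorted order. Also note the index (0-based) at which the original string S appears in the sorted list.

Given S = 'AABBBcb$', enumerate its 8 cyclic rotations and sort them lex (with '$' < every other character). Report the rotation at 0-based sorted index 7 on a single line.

Answer: cb$AABBB

Derivation:
All 8 rotations (rotation i = S[i:]+S[:i]):
  rot[0] = AABBBcb$
  rot[1] = ABBBcb$A
  rot[2] = BBBcb$AA
  rot[3] = BBcb$AAB
  rot[4] = Bcb$AABB
  rot[5] = cb$AABBB
  rot[6] = b$AABBBc
  rot[7] = $AABBBcb
Sorted (with $ < everything):
  sorted[0] = $AABBBcb
  sorted[1] = AABBBcb$
  sorted[2] = ABBBcb$A
  sorted[3] = BBBcb$AA
  sorted[4] = BBcb$AAB
  sorted[5] = Bcb$AABB
  sorted[6] = b$AABBBc
  sorted[7] = cb$AABBB
sorted[7] = cb$AABBB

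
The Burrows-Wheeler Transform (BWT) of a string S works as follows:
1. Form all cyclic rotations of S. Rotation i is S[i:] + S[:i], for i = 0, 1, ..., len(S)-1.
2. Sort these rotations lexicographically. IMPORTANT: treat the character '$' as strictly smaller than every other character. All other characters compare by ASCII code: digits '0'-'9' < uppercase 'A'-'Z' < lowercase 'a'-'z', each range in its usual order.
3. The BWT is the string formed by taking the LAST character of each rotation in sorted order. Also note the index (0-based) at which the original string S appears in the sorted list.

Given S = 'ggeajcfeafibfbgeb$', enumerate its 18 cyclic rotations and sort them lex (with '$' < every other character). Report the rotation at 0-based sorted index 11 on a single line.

All 18 rotations (rotation i = S[i:]+S[:i]):
  rot[0] = ggeajcfeafibfbgeb$
  rot[1] = geajcfeafibfbgeb$g
  rot[2] = eajcfeafibfbgeb$gg
  rot[3] = ajcfeafibfbgeb$gge
  rot[4] = jcfeafibfbgeb$ggea
  rot[5] = cfeafibfbgeb$ggeaj
  rot[6] = feafibfbgeb$ggeajc
  rot[7] = eafibfbgeb$ggeajcf
  rot[8] = afibfbgeb$ggeajcfe
  rot[9] = fibfbgeb$ggeajcfea
  rot[10] = ibfbgeb$ggeajcfeaf
  rot[11] = bfbgeb$ggeajcfeafi
  rot[12] = fbgeb$ggeajcfeafib
  rot[13] = bgeb$ggeajcfeafibf
  rot[14] = geb$ggeajcfeafibfb
  rot[15] = eb$ggeajcfeafibfbg
  rot[16] = b$ggeajcfeafibfbge
  rot[17] = $ggeajcfeafibfbgeb
Sorted (with $ < everything):
  sorted[0] = $ggeajcfeafibfbgeb
  sorted[1] = afibfbgeb$ggeajcfe
  sorted[2] = ajcfeafibfbgeb$gge
  sorted[3] = b$ggeajcfeafibfbge
  sorted[4] = bfbgeb$ggeajcfeafi
  sorted[5] = bgeb$ggeajcfeafibf
  sorted[6] = cfeafibfbgeb$ggeaj
  sorted[7] = eafibfbgeb$ggeajcf
  sorted[8] = eajcfeafibfbgeb$gg
  sorted[9] = eb$ggeajcfeafibfbg
  sorted[10] = fbgeb$ggeajcfeafib
  sorted[11] = feafibfbgeb$ggeajc
  sorted[12] = fibfbgeb$ggeajcfea
  sorted[13] = geajcfeafibfbgeb$g
  sorted[14] = geb$ggeajcfeafibfb
  sorted[15] = ggeajcfeafibfbgeb$
  sorted[16] = ibfbgeb$ggeajcfeaf
  sorted[17] = jcfeafibfbgeb$ggea
sorted[11] = feafibfbgeb$ggeajc

Answer: feafibfbgeb$ggeajc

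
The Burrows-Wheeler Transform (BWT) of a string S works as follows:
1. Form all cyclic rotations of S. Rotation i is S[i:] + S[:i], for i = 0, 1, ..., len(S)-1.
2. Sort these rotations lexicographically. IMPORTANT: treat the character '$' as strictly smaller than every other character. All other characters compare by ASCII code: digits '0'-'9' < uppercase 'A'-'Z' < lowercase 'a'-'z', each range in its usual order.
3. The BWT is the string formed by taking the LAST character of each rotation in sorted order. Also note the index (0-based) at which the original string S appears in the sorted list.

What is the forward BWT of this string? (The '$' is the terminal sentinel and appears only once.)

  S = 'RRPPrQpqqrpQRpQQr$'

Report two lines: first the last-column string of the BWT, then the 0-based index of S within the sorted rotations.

Answer: rRPpprQR$QRrQpqQPq
8

Derivation:
All 18 rotations (rotation i = S[i:]+S[:i]):
  rot[0] = RRPPrQpqqrpQRpQQr$
  rot[1] = RPPrQpqqrpQRpQQr$R
  rot[2] = PPrQpqqrpQRpQQr$RR
  rot[3] = PrQpqqrpQRpQQr$RRP
  rot[4] = rQpqqrpQRpQQr$RRPP
  rot[5] = QpqqrpQRpQQr$RRPPr
  rot[6] = pqqrpQRpQQr$RRPPrQ
  rot[7] = qqrpQRpQQr$RRPPrQp
  rot[8] = qrpQRpQQr$RRPPrQpq
  rot[9] = rpQRpQQr$RRPPrQpqq
  rot[10] = pQRpQQr$RRPPrQpqqr
  rot[11] = QRpQQr$RRPPrQpqqrp
  rot[12] = RpQQr$RRPPrQpqqrpQ
  rot[13] = pQQr$RRPPrQpqqrpQR
  rot[14] = QQr$RRPPrQpqqrpQRp
  rot[15] = Qr$RRPPrQpqqrpQRpQ
  rot[16] = r$RRPPrQpqqrpQRpQQ
  rot[17] = $RRPPrQpqqrpQRpQQr
Sorted (with $ < everything):
  sorted[0] = $RRPPrQpqqrpQRpQQr  (last char: 'r')
  sorted[1] = PPrQpqqrpQRpQQr$RR  (last char: 'R')
  sorted[2] = PrQpqqrpQRpQQr$RRP  (last char: 'P')
  sorted[3] = QQr$RRPPrQpqqrpQRp  (last char: 'p')
  sorted[4] = QRpQQr$RRPPrQpqqrp  (last char: 'p')
  sorted[5] = QpqqrpQRpQQr$RRPPr  (last char: 'r')
  sorted[6] = Qr$RRPPrQpqqrpQRpQ  (last char: 'Q')
  sorted[7] = RPPrQpqqrpQRpQQr$R  (last char: 'R')
  sorted[8] = RRPPrQpqqrpQRpQQr$  (last char: '$')
  sorted[9] = RpQQr$RRPPrQpqqrpQ  (last char: 'Q')
  sorted[10] = pQQr$RRPPrQpqqrpQR  (last char: 'R')
  sorted[11] = pQRpQQr$RRPPrQpqqr  (last char: 'r')
  sorted[12] = pqqrpQRpQQr$RRPPrQ  (last char: 'Q')
  sorted[13] = qqrpQRpQQr$RRPPrQp  (last char: 'p')
  sorted[14] = qrpQRpQQr$RRPPrQpq  (last char: 'q')
  sorted[15] = r$RRPPrQpqqrpQRpQQ  (last char: 'Q')
  sorted[16] = rQpqqrpQRpQQr$RRPP  (last char: 'P')
  sorted[17] = rpQRpQQr$RRPPrQpqq  (last char: 'q')
Last column: rRPpprQR$QRrQpqQPq
Original string S is at sorted index 8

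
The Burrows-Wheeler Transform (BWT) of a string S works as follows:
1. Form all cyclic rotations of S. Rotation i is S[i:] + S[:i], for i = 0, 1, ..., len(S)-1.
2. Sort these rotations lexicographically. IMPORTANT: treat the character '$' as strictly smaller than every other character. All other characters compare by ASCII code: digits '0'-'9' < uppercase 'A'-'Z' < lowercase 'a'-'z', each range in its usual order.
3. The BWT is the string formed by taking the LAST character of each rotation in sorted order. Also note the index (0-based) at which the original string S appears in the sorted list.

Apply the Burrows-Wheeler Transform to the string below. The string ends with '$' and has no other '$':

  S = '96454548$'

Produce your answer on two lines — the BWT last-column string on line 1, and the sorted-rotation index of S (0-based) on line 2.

Answer: 86554494$
8

Derivation:
All 9 rotations (rotation i = S[i:]+S[:i]):
  rot[0] = 96454548$
  rot[1] = 6454548$9
  rot[2] = 454548$96
  rot[3] = 54548$964
  rot[4] = 4548$9645
  rot[5] = 548$96454
  rot[6] = 48$964545
  rot[7] = 8$9645454
  rot[8] = $96454548
Sorted (with $ < everything):
  sorted[0] = $96454548  (last char: '8')
  sorted[1] = 454548$96  (last char: '6')
  sorted[2] = 4548$9645  (last char: '5')
  sorted[3] = 48$964545  (last char: '5')
  sorted[4] = 54548$964  (last char: '4')
  sorted[5] = 548$96454  (last char: '4')
  sorted[6] = 6454548$9  (last char: '9')
  sorted[7] = 8$9645454  (last char: '4')
  sorted[8] = 96454548$  (last char: '$')
Last column: 86554494$
Original string S is at sorted index 8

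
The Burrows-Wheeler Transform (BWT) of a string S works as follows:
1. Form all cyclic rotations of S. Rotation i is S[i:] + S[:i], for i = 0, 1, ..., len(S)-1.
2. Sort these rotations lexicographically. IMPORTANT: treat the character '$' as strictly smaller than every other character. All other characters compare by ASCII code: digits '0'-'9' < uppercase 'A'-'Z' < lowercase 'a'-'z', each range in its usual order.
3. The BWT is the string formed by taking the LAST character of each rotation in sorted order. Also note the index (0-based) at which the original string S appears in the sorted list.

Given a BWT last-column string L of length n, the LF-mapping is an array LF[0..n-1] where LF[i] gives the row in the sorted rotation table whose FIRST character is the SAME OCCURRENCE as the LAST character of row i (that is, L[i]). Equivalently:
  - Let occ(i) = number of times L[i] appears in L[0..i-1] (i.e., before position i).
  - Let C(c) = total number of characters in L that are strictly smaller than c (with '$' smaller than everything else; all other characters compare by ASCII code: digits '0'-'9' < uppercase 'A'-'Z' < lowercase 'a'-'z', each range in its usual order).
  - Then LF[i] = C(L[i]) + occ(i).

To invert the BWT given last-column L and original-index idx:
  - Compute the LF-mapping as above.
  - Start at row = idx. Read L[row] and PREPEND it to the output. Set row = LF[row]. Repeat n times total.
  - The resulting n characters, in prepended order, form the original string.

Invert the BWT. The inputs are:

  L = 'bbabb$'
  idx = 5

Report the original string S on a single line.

Answer: bbbab$

Derivation:
LF mapping: 2 3 1 4 5 0
Walk LF starting at row 5, prepending L[row]:
  step 1: row=5, L[5]='$', prepend. Next row=LF[5]=0
  step 2: row=0, L[0]='b', prepend. Next row=LF[0]=2
  step 3: row=2, L[2]='a', prepend. Next row=LF[2]=1
  step 4: row=1, L[1]='b', prepend. Next row=LF[1]=3
  step 5: row=3, L[3]='b', prepend. Next row=LF[3]=4
  step 6: row=4, L[4]='b', prepend. Next row=LF[4]=5
Reversed output: bbbab$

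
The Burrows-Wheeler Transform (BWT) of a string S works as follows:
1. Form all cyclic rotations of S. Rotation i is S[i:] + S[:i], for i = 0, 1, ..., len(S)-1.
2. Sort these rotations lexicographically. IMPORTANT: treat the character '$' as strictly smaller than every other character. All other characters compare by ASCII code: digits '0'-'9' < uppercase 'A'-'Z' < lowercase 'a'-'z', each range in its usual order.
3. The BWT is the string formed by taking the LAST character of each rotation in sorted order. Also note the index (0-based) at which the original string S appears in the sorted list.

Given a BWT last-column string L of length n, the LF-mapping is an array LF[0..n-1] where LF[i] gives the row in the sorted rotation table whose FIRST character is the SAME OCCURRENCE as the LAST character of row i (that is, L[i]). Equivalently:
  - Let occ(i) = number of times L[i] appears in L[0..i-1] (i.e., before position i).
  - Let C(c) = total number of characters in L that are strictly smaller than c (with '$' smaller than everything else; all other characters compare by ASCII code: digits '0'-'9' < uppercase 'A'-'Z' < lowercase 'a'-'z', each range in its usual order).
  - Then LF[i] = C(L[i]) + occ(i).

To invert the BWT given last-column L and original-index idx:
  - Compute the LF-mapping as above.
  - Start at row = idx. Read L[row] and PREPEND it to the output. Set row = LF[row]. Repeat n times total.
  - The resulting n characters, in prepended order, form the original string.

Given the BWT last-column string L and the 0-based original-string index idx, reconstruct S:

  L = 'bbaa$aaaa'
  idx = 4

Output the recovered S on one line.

Answer: aabaaaab$

Derivation:
LF mapping: 7 8 1 2 0 3 4 5 6
Walk LF starting at row 4, prepending L[row]:
  step 1: row=4, L[4]='$', prepend. Next row=LF[4]=0
  step 2: row=0, L[0]='b', prepend. Next row=LF[0]=7
  step 3: row=7, L[7]='a', prepend. Next row=LF[7]=5
  step 4: row=5, L[5]='a', prepend. Next row=LF[5]=3
  step 5: row=3, L[3]='a', prepend. Next row=LF[3]=2
  step 6: row=2, L[2]='a', prepend. Next row=LF[2]=1
  step 7: row=1, L[1]='b', prepend. Next row=LF[1]=8
  step 8: row=8, L[8]='a', prepend. Next row=LF[8]=6
  step 9: row=6, L[6]='a', prepend. Next row=LF[6]=4
Reversed output: aabaaaab$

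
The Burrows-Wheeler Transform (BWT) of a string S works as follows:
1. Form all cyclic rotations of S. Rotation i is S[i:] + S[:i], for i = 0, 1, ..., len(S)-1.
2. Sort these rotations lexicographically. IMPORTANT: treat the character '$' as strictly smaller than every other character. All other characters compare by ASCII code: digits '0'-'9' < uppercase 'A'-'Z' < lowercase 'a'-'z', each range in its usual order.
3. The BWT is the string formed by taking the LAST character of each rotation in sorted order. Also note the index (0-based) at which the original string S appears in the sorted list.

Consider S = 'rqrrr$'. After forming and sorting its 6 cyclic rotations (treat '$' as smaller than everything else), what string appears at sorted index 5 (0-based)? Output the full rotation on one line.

All 6 rotations (rotation i = S[i:]+S[:i]):
  rot[0] = rqrrr$
  rot[1] = qrrr$r
  rot[2] = rrr$rq
  rot[3] = rr$rqr
  rot[4] = r$rqrr
  rot[5] = $rqrrr
Sorted (with $ < everything):
  sorted[0] = $rqrrr
  sorted[1] = qrrr$r
  sorted[2] = r$rqrr
  sorted[3] = rqrrr$
  sorted[4] = rr$rqr
  sorted[5] = rrr$rq
sorted[5] = rrr$rq

Answer: rrr$rq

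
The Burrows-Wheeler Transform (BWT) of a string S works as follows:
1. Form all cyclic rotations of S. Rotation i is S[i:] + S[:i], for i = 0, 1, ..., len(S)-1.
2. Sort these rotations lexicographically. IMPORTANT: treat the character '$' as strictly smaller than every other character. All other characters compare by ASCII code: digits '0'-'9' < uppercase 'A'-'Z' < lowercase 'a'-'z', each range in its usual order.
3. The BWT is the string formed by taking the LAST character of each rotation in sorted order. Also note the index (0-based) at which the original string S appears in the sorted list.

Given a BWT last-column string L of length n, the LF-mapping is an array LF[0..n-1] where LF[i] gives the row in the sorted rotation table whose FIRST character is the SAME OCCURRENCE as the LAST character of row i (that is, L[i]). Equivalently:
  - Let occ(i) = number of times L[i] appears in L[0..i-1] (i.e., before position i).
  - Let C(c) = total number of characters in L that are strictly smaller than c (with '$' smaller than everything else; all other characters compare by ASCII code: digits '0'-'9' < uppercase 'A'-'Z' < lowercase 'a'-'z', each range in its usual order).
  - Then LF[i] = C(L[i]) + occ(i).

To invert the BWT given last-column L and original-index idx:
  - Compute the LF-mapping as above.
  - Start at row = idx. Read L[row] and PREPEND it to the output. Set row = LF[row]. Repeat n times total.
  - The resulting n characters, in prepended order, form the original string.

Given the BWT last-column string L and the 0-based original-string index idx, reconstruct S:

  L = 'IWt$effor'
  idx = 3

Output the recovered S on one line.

Answer: effortWI$

Derivation:
LF mapping: 1 2 8 0 3 4 5 6 7
Walk LF starting at row 3, prepending L[row]:
  step 1: row=3, L[3]='$', prepend. Next row=LF[3]=0
  step 2: row=0, L[0]='I', prepend. Next row=LF[0]=1
  step 3: row=1, L[1]='W', prepend. Next row=LF[1]=2
  step 4: row=2, L[2]='t', prepend. Next row=LF[2]=8
  step 5: row=8, L[8]='r', prepend. Next row=LF[8]=7
  step 6: row=7, L[7]='o', prepend. Next row=LF[7]=6
  step 7: row=6, L[6]='f', prepend. Next row=LF[6]=5
  step 8: row=5, L[5]='f', prepend. Next row=LF[5]=4
  step 9: row=4, L[4]='e', prepend. Next row=LF[4]=3
Reversed output: effortWI$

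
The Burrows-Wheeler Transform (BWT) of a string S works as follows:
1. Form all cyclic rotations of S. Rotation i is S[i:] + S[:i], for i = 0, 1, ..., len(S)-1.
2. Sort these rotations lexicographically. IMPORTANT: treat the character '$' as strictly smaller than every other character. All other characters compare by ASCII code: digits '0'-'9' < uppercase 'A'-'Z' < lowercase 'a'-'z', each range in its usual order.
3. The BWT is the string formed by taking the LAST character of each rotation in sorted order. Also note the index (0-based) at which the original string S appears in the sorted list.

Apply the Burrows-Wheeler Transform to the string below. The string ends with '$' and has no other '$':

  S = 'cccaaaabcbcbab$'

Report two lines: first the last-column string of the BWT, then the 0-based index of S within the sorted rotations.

Answer: bcaabaaccacbbc$
14

Derivation:
All 15 rotations (rotation i = S[i:]+S[:i]):
  rot[0] = cccaaaabcbcbab$
  rot[1] = ccaaaabcbcbab$c
  rot[2] = caaaabcbcbab$cc
  rot[3] = aaaabcbcbab$ccc
  rot[4] = aaabcbcbab$ccca
  rot[5] = aabcbcbab$cccaa
  rot[6] = abcbcbab$cccaaa
  rot[7] = bcbcbab$cccaaaa
  rot[8] = cbcbab$cccaaaab
  rot[9] = bcbab$cccaaaabc
  rot[10] = cbab$cccaaaabcb
  rot[11] = bab$cccaaaabcbc
  rot[12] = ab$cccaaaabcbcb
  rot[13] = b$cccaaaabcbcba
  rot[14] = $cccaaaabcbcbab
Sorted (with $ < everything):
  sorted[0] = $cccaaaabcbcbab  (last char: 'b')
  sorted[1] = aaaabcbcbab$ccc  (last char: 'c')
  sorted[2] = aaabcbcbab$ccca  (last char: 'a')
  sorted[3] = aabcbcbab$cccaa  (last char: 'a')
  sorted[4] = ab$cccaaaabcbcb  (last char: 'b')
  sorted[5] = abcbcbab$cccaaa  (last char: 'a')
  sorted[6] = b$cccaaaabcbcba  (last char: 'a')
  sorted[7] = bab$cccaaaabcbc  (last char: 'c')
  sorted[8] = bcbab$cccaaaabc  (last char: 'c')
  sorted[9] = bcbcbab$cccaaaa  (last char: 'a')
  sorted[10] = caaaabcbcbab$cc  (last char: 'c')
  sorted[11] = cbab$cccaaaabcb  (last char: 'b')
  sorted[12] = cbcbab$cccaaaab  (last char: 'b')
  sorted[13] = ccaaaabcbcbab$c  (last char: 'c')
  sorted[14] = cccaaaabcbcbab$  (last char: '$')
Last column: bcaabaaccacbbc$
Original string S is at sorted index 14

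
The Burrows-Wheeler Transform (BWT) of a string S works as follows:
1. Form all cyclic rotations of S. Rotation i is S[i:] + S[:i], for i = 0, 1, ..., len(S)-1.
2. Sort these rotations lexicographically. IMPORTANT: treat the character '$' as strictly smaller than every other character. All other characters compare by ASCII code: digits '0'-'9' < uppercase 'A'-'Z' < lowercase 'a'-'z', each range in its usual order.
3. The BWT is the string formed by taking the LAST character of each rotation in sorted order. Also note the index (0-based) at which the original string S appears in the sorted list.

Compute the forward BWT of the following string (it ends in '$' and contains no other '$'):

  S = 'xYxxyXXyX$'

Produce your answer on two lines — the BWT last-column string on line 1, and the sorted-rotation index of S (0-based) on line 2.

Answer: XyyXx$YxXx
5

Derivation:
All 10 rotations (rotation i = S[i:]+S[:i]):
  rot[0] = xYxxyXXyX$
  rot[1] = YxxyXXyX$x
  rot[2] = xxyXXyX$xY
  rot[3] = xyXXyX$xYx
  rot[4] = yXXyX$xYxx
  rot[5] = XXyX$xYxxy
  rot[6] = XyX$xYxxyX
  rot[7] = yX$xYxxyXX
  rot[8] = X$xYxxyXXy
  rot[9] = $xYxxyXXyX
Sorted (with $ < everything):
  sorted[0] = $xYxxyXXyX  (last char: 'X')
  sorted[1] = X$xYxxyXXy  (last char: 'y')
  sorted[2] = XXyX$xYxxy  (last char: 'y')
  sorted[3] = XyX$xYxxyX  (last char: 'X')
  sorted[4] = YxxyXXyX$x  (last char: 'x')
  sorted[5] = xYxxyXXyX$  (last char: '$')
  sorted[6] = xxyXXyX$xY  (last char: 'Y')
  sorted[7] = xyXXyX$xYx  (last char: 'x')
  sorted[8] = yX$xYxxyXX  (last char: 'X')
  sorted[9] = yXXyX$xYxx  (last char: 'x')
Last column: XyyXx$YxXx
Original string S is at sorted index 5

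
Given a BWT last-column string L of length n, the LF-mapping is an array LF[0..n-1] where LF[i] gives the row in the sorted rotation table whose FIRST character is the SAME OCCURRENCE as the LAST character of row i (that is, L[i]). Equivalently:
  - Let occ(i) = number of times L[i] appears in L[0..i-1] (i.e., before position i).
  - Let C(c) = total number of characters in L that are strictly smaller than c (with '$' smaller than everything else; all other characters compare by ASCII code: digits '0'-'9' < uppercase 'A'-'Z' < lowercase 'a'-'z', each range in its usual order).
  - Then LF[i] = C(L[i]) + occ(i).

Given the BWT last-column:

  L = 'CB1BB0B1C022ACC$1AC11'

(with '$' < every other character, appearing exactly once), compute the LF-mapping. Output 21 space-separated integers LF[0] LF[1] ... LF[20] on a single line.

Char counts: '$':1, '0':2, '1':5, '2':2, 'A':2, 'B':4, 'C':5
C (first-col start): C('$')=0, C('0')=1, C('1')=3, C('2')=8, C('A')=10, C('B')=12, C('C')=16
L[0]='C': occ=0, LF[0]=C('C')+0=16+0=16
L[1]='B': occ=0, LF[1]=C('B')+0=12+0=12
L[2]='1': occ=0, LF[2]=C('1')+0=3+0=3
L[3]='B': occ=1, LF[3]=C('B')+1=12+1=13
L[4]='B': occ=2, LF[4]=C('B')+2=12+2=14
L[5]='0': occ=0, LF[5]=C('0')+0=1+0=1
L[6]='B': occ=3, LF[6]=C('B')+3=12+3=15
L[7]='1': occ=1, LF[7]=C('1')+1=3+1=4
L[8]='C': occ=1, LF[8]=C('C')+1=16+1=17
L[9]='0': occ=1, LF[9]=C('0')+1=1+1=2
L[10]='2': occ=0, LF[10]=C('2')+0=8+0=8
L[11]='2': occ=1, LF[11]=C('2')+1=8+1=9
L[12]='A': occ=0, LF[12]=C('A')+0=10+0=10
L[13]='C': occ=2, LF[13]=C('C')+2=16+2=18
L[14]='C': occ=3, LF[14]=C('C')+3=16+3=19
L[15]='$': occ=0, LF[15]=C('$')+0=0+0=0
L[16]='1': occ=2, LF[16]=C('1')+2=3+2=5
L[17]='A': occ=1, LF[17]=C('A')+1=10+1=11
L[18]='C': occ=4, LF[18]=C('C')+4=16+4=20
L[19]='1': occ=3, LF[19]=C('1')+3=3+3=6
L[20]='1': occ=4, LF[20]=C('1')+4=3+4=7

Answer: 16 12 3 13 14 1 15 4 17 2 8 9 10 18 19 0 5 11 20 6 7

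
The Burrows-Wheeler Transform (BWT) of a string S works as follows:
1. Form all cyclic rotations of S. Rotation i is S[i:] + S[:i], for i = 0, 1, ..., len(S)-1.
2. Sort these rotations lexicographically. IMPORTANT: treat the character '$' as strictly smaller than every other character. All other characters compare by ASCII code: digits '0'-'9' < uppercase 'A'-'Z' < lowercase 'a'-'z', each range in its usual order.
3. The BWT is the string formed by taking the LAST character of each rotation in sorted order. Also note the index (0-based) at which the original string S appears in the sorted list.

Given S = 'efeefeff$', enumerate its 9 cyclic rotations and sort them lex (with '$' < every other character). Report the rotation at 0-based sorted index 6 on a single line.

Answer: feefeff$e

Derivation:
All 9 rotations (rotation i = S[i:]+S[:i]):
  rot[0] = efeefeff$
  rot[1] = feefeff$e
  rot[2] = eefeff$ef
  rot[3] = efeff$efe
  rot[4] = feff$efee
  rot[5] = eff$efeef
  rot[6] = ff$efeefe
  rot[7] = f$efeefef
  rot[8] = $efeefeff
Sorted (with $ < everything):
  sorted[0] = $efeefeff
  sorted[1] = eefeff$ef
  sorted[2] = efeefeff$
  sorted[3] = efeff$efe
  sorted[4] = eff$efeef
  sorted[5] = f$efeefef
  sorted[6] = feefeff$e
  sorted[7] = feff$efee
  sorted[8] = ff$efeefe
sorted[6] = feefeff$e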